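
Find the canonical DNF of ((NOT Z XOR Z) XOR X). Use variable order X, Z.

(NOT X AND NOT Z) OR (NOT X AND Z)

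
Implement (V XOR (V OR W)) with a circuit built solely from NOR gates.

((((V NOR ((V NOR W) NOR (V NOR W))) NOR (V NOR ((V NOR W) NOR (V NOR W)))) NOR ((V NOR ((V NOR W) NOR (V NOR W))) NOR (V NOR ((V NOR W) NOR (V NOR W))))) NOR ((((V NOR V) NOR (((V NOR W) NOR (V NOR W)) NOR ((V NOR W) NOR (V NOR W)))) NOR ((V NOR V) NOR (((V NOR W) NOR (V NOR W)) NOR ((V NOR W) NOR (V NOR W))))) NOR (((V NOR V) NOR (((V NOR W) NOR (V NOR W)) NOR ((V NOR W) NOR (V NOR W)))) NOR ((V NOR V) NOR (((V NOR W) NOR (V NOR W)) NOR ((V NOR W) NOR (V NOR W)))))))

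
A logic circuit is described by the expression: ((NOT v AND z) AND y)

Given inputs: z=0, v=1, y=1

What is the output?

Substituting: ((NOT 1 AND 0) AND 1)
= 0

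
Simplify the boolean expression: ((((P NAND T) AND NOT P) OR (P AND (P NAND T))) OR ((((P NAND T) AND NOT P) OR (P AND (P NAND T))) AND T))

By absorption (E OR (E AND v) = E) then distribution ((E AND v) OR (E AND NOT v) = E):
= (P NAND T)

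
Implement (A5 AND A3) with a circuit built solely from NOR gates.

((A5 NOR A5) NOR (A3 NOR A3))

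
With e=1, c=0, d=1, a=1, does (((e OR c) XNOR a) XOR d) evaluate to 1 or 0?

Substituting: (((1 OR 0) XNOR 1) XOR 1)
= 0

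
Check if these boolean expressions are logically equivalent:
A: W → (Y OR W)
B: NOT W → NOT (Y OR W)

No, Inverse is not equivalent to original (counterexample: X=0, W=0, Y=1)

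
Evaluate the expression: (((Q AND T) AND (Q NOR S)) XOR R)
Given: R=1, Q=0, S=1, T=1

Substituting: (((0 AND 1) AND (0 NOR 1)) XOR 1)
= 1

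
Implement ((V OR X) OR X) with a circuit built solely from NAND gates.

((((V NAND V) NAND (X NAND X)) NAND ((V NAND V) NAND (X NAND X))) NAND (X NAND X))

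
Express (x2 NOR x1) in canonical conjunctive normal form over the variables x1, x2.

(x1 OR NOT x2) AND (NOT x1 OR x2) AND (NOT x1 OR NOT x2)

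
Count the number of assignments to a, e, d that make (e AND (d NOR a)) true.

Satisfying assignments: (0,1,0)
Count: 1 out of 8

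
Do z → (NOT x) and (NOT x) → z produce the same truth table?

No, Converse is not equivalent to original (counterexample: x=0, z=0, w=0)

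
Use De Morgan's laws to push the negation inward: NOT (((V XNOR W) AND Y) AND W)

NOT ((V XNOR W) AND Y) OR NOT W
De Morgan's: NOT(AND of terms) = OR of negations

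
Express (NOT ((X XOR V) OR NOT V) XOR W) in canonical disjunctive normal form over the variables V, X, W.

(NOT V AND NOT X AND W) OR (NOT V AND X AND W) OR (V AND NOT X AND W) OR (V AND X AND NOT W)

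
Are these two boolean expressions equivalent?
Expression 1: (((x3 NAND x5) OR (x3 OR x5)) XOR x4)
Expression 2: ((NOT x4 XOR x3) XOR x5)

No. Counterexample: with x3=0, x5=1, x4=0, Expression 1 = 1 but Expression 2 = 0.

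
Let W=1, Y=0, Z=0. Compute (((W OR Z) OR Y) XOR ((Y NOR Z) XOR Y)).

Substituting: (((1 OR 0) OR 0) XOR ((0 NOR 0) XOR 0))
= 0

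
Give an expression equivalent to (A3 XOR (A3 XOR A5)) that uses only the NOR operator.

((((A3 NOR ((((A3 NOR A5) NOR (A3 NOR A5)) NOR ((A3 NOR A5) NOR (A3 NOR A5))) NOR ((((A3 NOR A3) NOR (A5 NOR A5)) NOR ((A3 NOR A3) NOR (A5 NOR A5))) NOR (((A3 NOR A3) NOR (A5 NOR A5)) NOR ((A3 NOR A3) NOR (A5 NOR A5)))))) NOR (A3 NOR ((((A3 NOR A5) NOR (A3 NOR A5)) NOR ((A3 NOR A5) NOR (A3 NOR A5))) NOR ((((A3 NOR A3) NOR (A5 NOR A5)) NOR ((A3 NOR A3) NOR (A5 NOR A5))) NOR (((A3 NOR A3) NOR (A5 NOR A5)) NOR ((A3 NOR A3) NOR (A5 NOR A5))))))) NOR ((A3 NOR ((((A3 NOR A5) NOR (A3 NOR A5)) NOR ((A3 NOR A5) NOR (A3 NOR A5))) NOR ((((A3 NOR A3) NOR (A5 NOR A5)) NOR ((A3 NOR A3) NOR (A5 NOR A5))) NOR (((A3 NOR A3) NOR (A5 NOR A5)) NOR ((A3 NOR A3) NOR (A5 NOR A5)))))) NOR (A3 NOR ((((A3 NOR A5) NOR (A3 NOR A5)) NOR ((A3 NOR A5) NOR (A3 NOR A5))) NOR ((((A3 NOR A3) NOR (A5 NOR A5)) NOR ((A3 NOR A3) NOR (A5 NOR A5))) NOR (((A3 NOR A3) NOR (A5 NOR A5)) NOR ((A3 NOR A3) NOR (A5 NOR A5)))))))) NOR ((((A3 NOR A3) NOR (((((A3 NOR A5) NOR (A3 NOR A5)) NOR ((A3 NOR A5) NOR (A3 NOR A5))) NOR ((((A3 NOR A3) NOR (A5 NOR A5)) NOR ((A3 NOR A3) NOR (A5 NOR A5))) NOR (((A3 NOR A3) NOR (A5 NOR A5)) NOR ((A3 NOR A3) NOR (A5 NOR A5))))) NOR ((((A3 NOR A5) NOR (A3 NOR A5)) NOR ((A3 NOR A5) NOR (A3 NOR A5))) NOR ((((A3 NOR A3) NOR (A5 NOR A5)) NOR ((A3 NOR A3) NOR (A5 NOR A5))) NOR (((A3 NOR A3) NOR (A5 NOR A5)) NOR ((A3 NOR A3) NOR (A5 NOR A5))))))) NOR ((A3 NOR A3) NOR (((((A3 NOR A5) NOR (A3 NOR A5)) NOR ((A3 NOR A5) NOR (A3 NOR A5))) NOR ((((A3 NOR A3) NOR (A5 NOR A5)) NOR ((A3 NOR A3) NOR (A5 NOR A5))) NOR (((A3 NOR A3) NOR (A5 NOR A5)) NOR ((A3 NOR A3) NOR (A5 NOR A5))))) NOR ((((A3 NOR A5) NOR (A3 NOR A5)) NOR ((A3 NOR A5) NOR (A3 NOR A5))) NOR ((((A3 NOR A3) NOR (A5 NOR A5)) NOR ((A3 NOR A3) NOR (A5 NOR A5))) NOR (((A3 NOR A3) NOR (A5 NOR A5)) NOR ((A3 NOR A3) NOR (A5 NOR A5)))))))) NOR (((A3 NOR A3) NOR (((((A3 NOR A5) NOR (A3 NOR A5)) NOR ((A3 NOR A5) NOR (A3 NOR A5))) NOR ((((A3 NOR A3) NOR (A5 NOR A5)) NOR ((A3 NOR A3) NOR (A5 NOR A5))) NOR (((A3 NOR A3) NOR (A5 NOR A5)) NOR ((A3 NOR A3) NOR (A5 NOR A5))))) NOR ((((A3 NOR A5) NOR (A3 NOR A5)) NOR ((A3 NOR A5) NOR (A3 NOR A5))) NOR ((((A3 NOR A3) NOR (A5 NOR A5)) NOR ((A3 NOR A3) NOR (A5 NOR A5))) NOR (((A3 NOR A3) NOR (A5 NOR A5)) NOR ((A3 NOR A3) NOR (A5 NOR A5))))))) NOR ((A3 NOR A3) NOR (((((A3 NOR A5) NOR (A3 NOR A5)) NOR ((A3 NOR A5) NOR (A3 NOR A5))) NOR ((((A3 NOR A3) NOR (A5 NOR A5)) NOR ((A3 NOR A3) NOR (A5 NOR A5))) NOR (((A3 NOR A3) NOR (A5 NOR A5)) NOR ((A3 NOR A3) NOR (A5 NOR A5))))) NOR ((((A3 NOR A5) NOR (A3 NOR A5)) NOR ((A3 NOR A5) NOR (A3 NOR A5))) NOR ((((A3 NOR A3) NOR (A5 NOR A5)) NOR ((A3 NOR A3) NOR (A5 NOR A5))) NOR (((A3 NOR A3) NOR (A5 NOR A5)) NOR ((A3 NOR A3) NOR (A5 NOR A5))))))))))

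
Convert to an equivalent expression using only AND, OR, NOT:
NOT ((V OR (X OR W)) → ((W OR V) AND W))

(V OR (X OR W)) AND NOT ((W OR V) AND W)
(Negated implication: NOT(A → B) = A AND NOT B)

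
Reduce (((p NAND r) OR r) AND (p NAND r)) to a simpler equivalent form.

By absorption (E AND (E OR v) = E):
= (p NAND r)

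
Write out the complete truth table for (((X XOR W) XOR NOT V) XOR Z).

W | V | Z | X | Output
----------------------
0 | 0 | 0 | 0 | 1
0 | 0 | 0 | 1 | 0
0 | 0 | 1 | 0 | 0
0 | 0 | 1 | 1 | 1
0 | 1 | 0 | 0 | 0
0 | 1 | 0 | 1 | 1
0 | 1 | 1 | 0 | 1
0 | 1 | 1 | 1 | 0
1 | 0 | 0 | 0 | 0
1 | 0 | 0 | 1 | 1
1 | 0 | 1 | 0 | 1
1 | 0 | 1 | 1 | 0
1 | 1 | 0 | 0 | 1
1 | 1 | 0 | 1 | 0
1 | 1 | 1 | 0 | 0
1 | 1 | 1 | 1 | 1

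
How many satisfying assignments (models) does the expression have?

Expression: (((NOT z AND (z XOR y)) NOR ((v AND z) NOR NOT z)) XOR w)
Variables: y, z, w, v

Satisfying assignments: (0,0,0,0), (0,0,0,1), (0,1,0,1), (0,1,1,0), (1,0,1,0), (1,0,1,1), (1,1,0,1), (1,1,1,0)
Count: 8 out of 16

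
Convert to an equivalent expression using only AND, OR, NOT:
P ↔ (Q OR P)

(P AND (Q OR P)) OR (NOT P AND NOT (Q OR P))
(Biconditional = both true or both false)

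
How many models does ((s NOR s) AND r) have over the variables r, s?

Satisfying assignments: (1,0)
Count: 1 out of 4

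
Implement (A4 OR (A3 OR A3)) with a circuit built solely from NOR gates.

((A4 NOR ((A3 NOR A3) NOR (A3 NOR A3))) NOR (A4 NOR ((A3 NOR A3) NOR (A3 NOR A3))))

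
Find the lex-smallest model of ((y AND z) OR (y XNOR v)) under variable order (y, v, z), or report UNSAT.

y=0, v=0, z=0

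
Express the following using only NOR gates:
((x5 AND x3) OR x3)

((((x5 NOR x5) NOR (x3 NOR x3)) NOR x3) NOR (((x5 NOR x5) NOR (x3 NOR x3)) NOR x3))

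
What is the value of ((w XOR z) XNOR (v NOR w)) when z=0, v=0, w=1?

Substituting: ((1 XOR 0) XNOR (0 NOR 1))
= 0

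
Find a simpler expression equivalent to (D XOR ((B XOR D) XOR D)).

By XOR self-cancellation ((E XOR v) XOR v = E):
= (B XOR D)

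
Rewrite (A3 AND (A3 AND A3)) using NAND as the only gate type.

((A3 NAND ((A3 NAND A3) NAND (A3 NAND A3))) NAND (A3 NAND ((A3 NAND A3) NAND (A3 NAND A3))))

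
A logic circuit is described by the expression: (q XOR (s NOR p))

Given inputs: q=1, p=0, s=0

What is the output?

Substituting: (1 XOR (0 NOR 0))
= 0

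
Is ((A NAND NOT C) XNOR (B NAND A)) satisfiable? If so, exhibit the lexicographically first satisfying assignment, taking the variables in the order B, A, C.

B=0, A=0, C=0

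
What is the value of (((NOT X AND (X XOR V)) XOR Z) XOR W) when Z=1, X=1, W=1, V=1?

Substituting: (((NOT 1 AND (1 XOR 1)) XOR 1) XOR 1)
= 0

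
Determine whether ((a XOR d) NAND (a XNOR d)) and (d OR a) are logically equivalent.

No. Counterexample: with d=0, a=0, Expression 1 = 1 but Expression 2 = 0.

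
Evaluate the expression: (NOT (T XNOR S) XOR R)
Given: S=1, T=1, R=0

Substituting: (NOT (1 XNOR 1) XOR 0)
= 0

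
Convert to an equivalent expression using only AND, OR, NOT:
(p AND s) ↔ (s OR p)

((p AND s) AND (s OR p)) OR (NOT (p AND s) AND NOT (s OR p))
(Biconditional = both true or both false)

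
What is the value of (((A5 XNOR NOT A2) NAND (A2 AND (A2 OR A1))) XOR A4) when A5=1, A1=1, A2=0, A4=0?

Substituting: (((1 XNOR NOT 0) NAND (0 AND (0 OR 1))) XOR 0)
= 1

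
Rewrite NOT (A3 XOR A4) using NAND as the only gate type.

(((A3 NAND (A3 NAND A4)) NAND (A4 NAND (A3 NAND A4))) NAND ((A3 NAND (A3 NAND A4)) NAND (A4 NAND (A3 NAND A4))))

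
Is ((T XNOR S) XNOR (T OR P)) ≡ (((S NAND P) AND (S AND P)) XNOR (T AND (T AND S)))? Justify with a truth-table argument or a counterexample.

No. Counterexample: with S=0, P=0, T=0, Expression 1 = 0 but Expression 2 = 1.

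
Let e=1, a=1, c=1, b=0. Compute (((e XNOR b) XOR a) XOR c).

Substituting: (((1 XNOR 0) XOR 1) XOR 1)
= 0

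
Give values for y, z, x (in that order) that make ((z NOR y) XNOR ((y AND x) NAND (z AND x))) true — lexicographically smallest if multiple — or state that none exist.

y=0, z=0, x=0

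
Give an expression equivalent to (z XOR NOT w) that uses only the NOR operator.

((((z NOR (w NOR w)) NOR (z NOR (w NOR w))) NOR ((z NOR (w NOR w)) NOR (z NOR (w NOR w)))) NOR ((((z NOR z) NOR ((w NOR w) NOR (w NOR w))) NOR ((z NOR z) NOR ((w NOR w) NOR (w NOR w)))) NOR (((z NOR z) NOR ((w NOR w) NOR (w NOR w))) NOR ((z NOR z) NOR ((w NOR w) NOR (w NOR w))))))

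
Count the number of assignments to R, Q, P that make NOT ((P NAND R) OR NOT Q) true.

Satisfying assignments: (1,1,1)
Count: 1 out of 8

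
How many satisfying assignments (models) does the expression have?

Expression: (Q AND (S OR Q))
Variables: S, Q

Satisfying assignments: (0,1), (1,1)
Count: 2 out of 4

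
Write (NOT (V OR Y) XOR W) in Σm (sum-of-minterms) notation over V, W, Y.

Σm(0, 3, 6, 7) = (NOT V AND NOT W AND NOT Y) OR (NOT V AND W AND Y) OR (V AND W AND NOT Y) OR (V AND W AND Y)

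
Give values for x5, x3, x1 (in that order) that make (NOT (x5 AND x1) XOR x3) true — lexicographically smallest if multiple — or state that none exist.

x5=0, x3=0, x1=0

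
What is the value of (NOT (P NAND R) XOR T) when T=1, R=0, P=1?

Substituting: (NOT (1 NAND 0) XOR 1)
= 1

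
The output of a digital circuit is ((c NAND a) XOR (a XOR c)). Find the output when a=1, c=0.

Substituting: ((0 NAND 1) XOR (1 XOR 0))
= 0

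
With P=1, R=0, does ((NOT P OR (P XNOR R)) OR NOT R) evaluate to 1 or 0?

Substituting: ((NOT 1 OR (1 XNOR 0)) OR NOT 0)
= 1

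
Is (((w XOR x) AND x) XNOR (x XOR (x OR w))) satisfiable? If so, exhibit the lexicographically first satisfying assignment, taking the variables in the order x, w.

x=0, w=0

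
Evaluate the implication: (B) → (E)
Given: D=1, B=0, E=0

Antecedent (B) = 0; consequent (E) = 0.
0 → 0 = 1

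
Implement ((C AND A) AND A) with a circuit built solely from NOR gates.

((((C NOR C) NOR (A NOR A)) NOR ((C NOR C) NOR (A NOR A))) NOR (A NOR A))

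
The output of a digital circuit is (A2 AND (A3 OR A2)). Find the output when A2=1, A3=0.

Substituting: (1 AND (0 OR 1))
= 1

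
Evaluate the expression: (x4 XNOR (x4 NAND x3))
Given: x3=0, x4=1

Substituting: (1 XNOR (1 NAND 0))
= 1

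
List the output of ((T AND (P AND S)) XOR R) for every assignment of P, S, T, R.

P | S | T | R | Output
----------------------
0 | 0 | 0 | 0 | 0
0 | 0 | 0 | 1 | 1
0 | 0 | 1 | 0 | 0
0 | 0 | 1 | 1 | 1
0 | 1 | 0 | 0 | 0
0 | 1 | 0 | 1 | 1
0 | 1 | 1 | 0 | 0
0 | 1 | 1 | 1 | 1
1 | 0 | 0 | 0 | 0
1 | 0 | 0 | 1 | 1
1 | 0 | 1 | 0 | 0
1 | 0 | 1 | 1 | 1
1 | 1 | 0 | 0 | 0
1 | 1 | 0 | 1 | 1
1 | 1 | 1 | 0 | 1
1 | 1 | 1 | 1 | 0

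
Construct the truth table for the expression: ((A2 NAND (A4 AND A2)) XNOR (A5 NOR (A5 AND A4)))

A5 | A2 | A4 | Output
---------------------
0 | 0 | 0 | 1
0 | 0 | 1 | 1
0 | 1 | 0 | 1
0 | 1 | 1 | 0
1 | 0 | 0 | 0
1 | 0 | 1 | 0
1 | 1 | 0 | 0
1 | 1 | 1 | 1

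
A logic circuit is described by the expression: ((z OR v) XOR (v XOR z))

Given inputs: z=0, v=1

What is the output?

Substituting: ((0 OR 1) XOR (1 XOR 0))
= 0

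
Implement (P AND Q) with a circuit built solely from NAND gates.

((P NAND Q) NAND (P NAND Q))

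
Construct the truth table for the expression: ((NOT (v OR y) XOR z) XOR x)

z | x | y | v | Output
----------------------
0 | 0 | 0 | 0 | 1
0 | 0 | 0 | 1 | 0
0 | 0 | 1 | 0 | 0
0 | 0 | 1 | 1 | 0
0 | 1 | 0 | 0 | 0
0 | 1 | 0 | 1 | 1
0 | 1 | 1 | 0 | 1
0 | 1 | 1 | 1 | 1
1 | 0 | 0 | 0 | 0
1 | 0 | 0 | 1 | 1
1 | 0 | 1 | 0 | 1
1 | 0 | 1 | 1 | 1
1 | 1 | 0 | 0 | 1
1 | 1 | 0 | 1 | 0
1 | 1 | 1 | 0 | 0
1 | 1 | 1 | 1 | 0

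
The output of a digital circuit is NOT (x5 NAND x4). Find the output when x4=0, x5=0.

Substituting: NOT (0 NAND 0)
= 0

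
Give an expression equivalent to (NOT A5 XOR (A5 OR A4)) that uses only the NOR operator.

(((((A5 NOR A5) NOR ((A5 NOR A4) NOR (A5 NOR A4))) NOR ((A5 NOR A5) NOR ((A5 NOR A4) NOR (A5 NOR A4)))) NOR (((A5 NOR A5) NOR ((A5 NOR A4) NOR (A5 NOR A4))) NOR ((A5 NOR A5) NOR ((A5 NOR A4) NOR (A5 NOR A4))))) NOR (((((A5 NOR A5) NOR (A5 NOR A5)) NOR (((A5 NOR A4) NOR (A5 NOR A4)) NOR ((A5 NOR A4) NOR (A5 NOR A4)))) NOR (((A5 NOR A5) NOR (A5 NOR A5)) NOR (((A5 NOR A4) NOR (A5 NOR A4)) NOR ((A5 NOR A4) NOR (A5 NOR A4))))) NOR ((((A5 NOR A5) NOR (A5 NOR A5)) NOR (((A5 NOR A4) NOR (A5 NOR A4)) NOR ((A5 NOR A4) NOR (A5 NOR A4)))) NOR (((A5 NOR A5) NOR (A5 NOR A5)) NOR (((A5 NOR A4) NOR (A5 NOR A4)) NOR ((A5 NOR A4) NOR (A5 NOR A4)))))))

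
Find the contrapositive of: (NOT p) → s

Contrapositive: NOT s → p
Note: A statement and its contrapositive are logically equivalent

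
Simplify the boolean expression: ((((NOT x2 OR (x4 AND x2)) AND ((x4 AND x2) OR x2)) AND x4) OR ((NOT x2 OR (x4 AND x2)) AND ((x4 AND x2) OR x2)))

By absorption (E OR (E AND v) = E) then distribution ((E OR v) AND (E OR NOT v) = E):
= (x4 AND x2)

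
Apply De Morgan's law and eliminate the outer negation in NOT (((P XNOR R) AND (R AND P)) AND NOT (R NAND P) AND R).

NOT ((P XNOR R) AND (R AND P)) OR (R NAND P) OR NOT R
De Morgan's: NOT(AND of terms) = OR of negations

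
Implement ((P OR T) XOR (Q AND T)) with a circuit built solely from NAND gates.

((((P NAND P) NAND (T NAND T)) NAND (((P NAND P) NAND (T NAND T)) NAND ((Q NAND T) NAND (Q NAND T)))) NAND (((Q NAND T) NAND (Q NAND T)) NAND (((P NAND P) NAND (T NAND T)) NAND ((Q NAND T) NAND (Q NAND T)))))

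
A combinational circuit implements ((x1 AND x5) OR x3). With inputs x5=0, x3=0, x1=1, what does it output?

Substituting: ((1 AND 0) OR 0)
= 0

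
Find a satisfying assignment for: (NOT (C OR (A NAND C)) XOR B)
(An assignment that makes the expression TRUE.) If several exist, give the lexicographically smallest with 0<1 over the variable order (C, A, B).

C=0, A=0, B=1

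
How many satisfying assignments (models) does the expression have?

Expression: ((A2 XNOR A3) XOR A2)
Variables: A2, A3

Satisfying assignments: (0,0), (1,0)
Count: 2 out of 4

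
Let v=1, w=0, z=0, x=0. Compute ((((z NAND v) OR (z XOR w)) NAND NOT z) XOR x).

Substituting: ((((0 NAND 1) OR (0 XOR 0)) NAND NOT 0) XOR 0)
= 0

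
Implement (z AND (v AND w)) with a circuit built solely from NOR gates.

((z NOR z) NOR (((v NOR v) NOR (w NOR w)) NOR ((v NOR v) NOR (w NOR w))))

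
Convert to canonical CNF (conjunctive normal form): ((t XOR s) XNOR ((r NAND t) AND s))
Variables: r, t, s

(r OR NOT t OR s) AND (r OR NOT t OR NOT s) AND (NOT r OR NOT t OR s)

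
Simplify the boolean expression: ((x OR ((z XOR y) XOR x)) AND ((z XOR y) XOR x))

By absorption (E AND (E OR v) = E):
= ((z XOR y) XOR x)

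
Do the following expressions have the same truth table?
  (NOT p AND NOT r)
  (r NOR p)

Yes, they are equivalent — the two output columns agree on all 4 assignments:
p | r | Expression 1 | Expression 2
-----------------------------------
0 | 0 | 1 | 1
0 | 1 | 0 | 0
1 | 0 | 0 | 0
1 | 1 | 0 | 0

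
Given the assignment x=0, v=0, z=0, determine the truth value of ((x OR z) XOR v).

Substituting: ((0 OR 0) XOR 0)
= 0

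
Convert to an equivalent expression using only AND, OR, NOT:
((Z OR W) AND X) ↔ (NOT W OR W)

(((Z OR W) AND X) AND (NOT W OR W)) OR (NOT ((Z OR W) AND X) AND NOT (NOT W OR W))
(Biconditional = both true or both false)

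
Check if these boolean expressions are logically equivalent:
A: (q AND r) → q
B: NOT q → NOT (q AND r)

Yes, Contrapositive is always equivalent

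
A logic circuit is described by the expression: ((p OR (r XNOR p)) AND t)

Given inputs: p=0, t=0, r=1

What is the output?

Substituting: ((0 OR (1 XNOR 0)) AND 0)
= 0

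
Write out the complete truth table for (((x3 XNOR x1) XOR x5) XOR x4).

x3 | x5 | x1 | x4 | Output
--------------------------
0 | 0 | 0 | 0 | 1
0 | 0 | 0 | 1 | 0
0 | 0 | 1 | 0 | 0
0 | 0 | 1 | 1 | 1
0 | 1 | 0 | 0 | 0
0 | 1 | 0 | 1 | 1
0 | 1 | 1 | 0 | 1
0 | 1 | 1 | 1 | 0
1 | 0 | 0 | 0 | 0
1 | 0 | 0 | 1 | 1
1 | 0 | 1 | 0 | 1
1 | 0 | 1 | 1 | 0
1 | 1 | 0 | 0 | 1
1 | 1 | 0 | 1 | 0
1 | 1 | 1 | 0 | 0
1 | 1 | 1 | 1 | 1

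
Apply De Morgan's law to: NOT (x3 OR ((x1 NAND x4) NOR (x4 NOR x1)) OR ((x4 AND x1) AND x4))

NOT x3 AND NOT ((x1 NAND x4) NOR (x4 NOR x1)) AND NOT ((x4 AND x1) AND x4)
De Morgan's: NOT(OR of terms) = AND of negations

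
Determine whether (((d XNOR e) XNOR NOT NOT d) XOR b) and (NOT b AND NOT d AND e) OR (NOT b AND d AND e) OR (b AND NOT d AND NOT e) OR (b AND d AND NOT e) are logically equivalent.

Yes, they are equivalent — the two output columns agree on all 8 assignments:
b | d | e | Expression 1 | Expression 2
---------------------------------------
0 | 0 | 0 | 0 | 0
0 | 0 | 1 | 1 | 1
0 | 1 | 0 | 0 | 0
0 | 1 | 1 | 1 | 1
1 | 0 | 0 | 1 | 1
1 | 0 | 1 | 0 | 0
1 | 1 | 0 | 1 | 1
1 | 1 | 1 | 0 | 0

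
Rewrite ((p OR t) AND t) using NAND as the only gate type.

((((p NAND p) NAND (t NAND t)) NAND t) NAND (((p NAND p) NAND (t NAND t)) NAND t))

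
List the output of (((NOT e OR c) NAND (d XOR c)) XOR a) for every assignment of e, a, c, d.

e | a | c | d | Output
----------------------
0 | 0 | 0 | 0 | 1
0 | 0 | 0 | 1 | 0
0 | 0 | 1 | 0 | 0
0 | 0 | 1 | 1 | 1
0 | 1 | 0 | 0 | 0
0 | 1 | 0 | 1 | 1
0 | 1 | 1 | 0 | 1
0 | 1 | 1 | 1 | 0
1 | 0 | 0 | 0 | 1
1 | 0 | 0 | 1 | 1
1 | 0 | 1 | 0 | 0
1 | 0 | 1 | 1 | 1
1 | 1 | 0 | 0 | 0
1 | 1 | 0 | 1 | 0
1 | 1 | 1 | 0 | 1
1 | 1 | 1 | 1 | 0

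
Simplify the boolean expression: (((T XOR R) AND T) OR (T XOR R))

By absorption (E OR (E AND v) = E):
= (T XOR R)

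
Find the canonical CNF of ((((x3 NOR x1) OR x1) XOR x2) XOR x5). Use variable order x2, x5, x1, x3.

(x2 OR x5 OR x1 OR NOT x3) AND (x2 OR NOT x5 OR x1 OR x3) AND (x2 OR NOT x5 OR NOT x1 OR x3) AND (x2 OR NOT x5 OR NOT x1 OR NOT x3) AND (NOT x2 OR x5 OR x1 OR x3) AND (NOT x2 OR x5 OR NOT x1 OR x3) AND (NOT x2 OR x5 OR NOT x1 OR NOT x3) AND (NOT x2 OR NOT x5 OR x1 OR NOT x3)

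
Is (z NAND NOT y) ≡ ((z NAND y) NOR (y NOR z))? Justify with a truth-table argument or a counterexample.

No. Counterexample: with y=0, z=0, Expression 1 = 1 but Expression 2 = 0.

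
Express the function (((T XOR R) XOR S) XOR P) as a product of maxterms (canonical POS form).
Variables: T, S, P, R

ΠM(0, 3, 5, 6, 9, 10, 12, 15) = (T OR S OR P OR R) AND (T OR S OR NOT P OR NOT R) AND (T OR NOT S OR P OR NOT R) AND (T OR NOT S OR NOT P OR R) AND (NOT T OR S OR P OR NOT R) AND (NOT T OR S OR NOT P OR R) AND (NOT T OR NOT S OR P OR R) AND (NOT T OR NOT S OR NOT P OR NOT R)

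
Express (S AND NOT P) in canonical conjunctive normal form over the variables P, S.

(P OR S) AND (NOT P OR S) AND (NOT P OR NOT S)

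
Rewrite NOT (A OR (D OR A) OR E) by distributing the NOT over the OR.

NOT A AND NOT (D OR A) AND NOT E
De Morgan's: NOT(OR of terms) = AND of negations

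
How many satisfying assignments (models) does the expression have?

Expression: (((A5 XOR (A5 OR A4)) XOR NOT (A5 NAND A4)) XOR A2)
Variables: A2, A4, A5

Satisfying assignments: (0,1,0), (0,1,1), (1,0,0), (1,0,1)
Count: 4 out of 8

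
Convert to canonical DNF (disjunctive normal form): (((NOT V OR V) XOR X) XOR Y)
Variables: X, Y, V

(NOT X AND NOT Y AND NOT V) OR (NOT X AND NOT Y AND V) OR (X AND Y AND NOT V) OR (X AND Y AND V)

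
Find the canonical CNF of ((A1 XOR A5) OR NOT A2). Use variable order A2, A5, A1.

(NOT A2 OR A5 OR A1) AND (NOT A2 OR NOT A5 OR NOT A1)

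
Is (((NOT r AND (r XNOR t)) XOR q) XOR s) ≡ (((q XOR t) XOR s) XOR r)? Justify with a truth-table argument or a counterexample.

No. Counterexample: with t=0, r=0, q=0, s=0, Expression 1 = 1 but Expression 2 = 0.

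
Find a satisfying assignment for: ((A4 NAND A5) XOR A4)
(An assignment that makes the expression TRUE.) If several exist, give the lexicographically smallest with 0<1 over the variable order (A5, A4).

A5=0, A4=0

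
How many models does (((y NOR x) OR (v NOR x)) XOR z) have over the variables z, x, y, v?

Satisfying assignments: (0,0,0,0), (0,0,0,1), (0,0,1,0), (1,0,1,1), (1,1,0,0), (1,1,0,1), (1,1,1,0), (1,1,1,1)
Count: 8 out of 16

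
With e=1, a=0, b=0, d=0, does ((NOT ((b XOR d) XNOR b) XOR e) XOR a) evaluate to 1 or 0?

Substituting: ((NOT ((0 XOR 0) XNOR 0) XOR 1) XOR 0)
= 1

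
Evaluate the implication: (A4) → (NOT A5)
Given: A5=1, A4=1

Antecedent (A4) = 1; consequent (NOT A5) = 0.
1 → 0 = 0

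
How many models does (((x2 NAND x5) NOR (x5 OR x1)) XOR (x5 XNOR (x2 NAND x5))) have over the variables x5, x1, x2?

Satisfying assignments: (1,0,0), (1,1,0)
Count: 2 out of 8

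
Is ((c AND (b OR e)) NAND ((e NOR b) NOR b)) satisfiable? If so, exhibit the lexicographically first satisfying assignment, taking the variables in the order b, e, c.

b=0, e=0, c=0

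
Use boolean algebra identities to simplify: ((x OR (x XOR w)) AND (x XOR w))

By absorption (E AND (E OR v) = E):
= (x XOR w)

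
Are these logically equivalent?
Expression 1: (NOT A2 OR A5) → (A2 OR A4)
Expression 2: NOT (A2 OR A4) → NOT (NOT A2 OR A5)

Yes, Contrapositive is always equivalent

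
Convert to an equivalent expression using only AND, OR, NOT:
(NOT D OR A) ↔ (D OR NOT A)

((NOT D OR A) AND (D OR NOT A)) OR (NOT (NOT D OR A) AND NOT (D OR NOT A))
(Biconditional = both true or both false)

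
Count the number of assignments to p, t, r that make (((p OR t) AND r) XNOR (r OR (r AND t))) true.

Satisfying assignments: (0,0,0), (0,1,0), (0,1,1), (1,0,0), (1,0,1), (1,1,0), (1,1,1)
Count: 7 out of 8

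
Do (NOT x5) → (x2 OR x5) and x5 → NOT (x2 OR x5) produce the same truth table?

No, Inverse is not equivalent to original (counterexample: x2=0, x5=0)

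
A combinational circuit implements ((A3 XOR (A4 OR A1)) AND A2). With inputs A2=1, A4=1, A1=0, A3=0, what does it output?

Substituting: ((0 XOR (1 OR 0)) AND 1)
= 1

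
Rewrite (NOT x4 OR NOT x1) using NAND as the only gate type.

(((x4 NAND x4) NAND (x4 NAND x4)) NAND ((x1 NAND x1) NAND (x1 NAND x1)))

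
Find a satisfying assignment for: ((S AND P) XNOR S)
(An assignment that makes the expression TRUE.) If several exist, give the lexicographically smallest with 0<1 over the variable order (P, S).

P=0, S=0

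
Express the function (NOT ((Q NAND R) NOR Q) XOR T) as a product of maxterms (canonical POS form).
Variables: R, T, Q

ΠM(2, 3, 6, 7) = (R OR NOT T OR Q) AND (R OR NOT T OR NOT Q) AND (NOT R OR NOT T OR Q) AND (NOT R OR NOT T OR NOT Q)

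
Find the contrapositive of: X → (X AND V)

Contrapositive: NOT (X AND V) → NOT X
Note: A statement and its contrapositive are logically equivalent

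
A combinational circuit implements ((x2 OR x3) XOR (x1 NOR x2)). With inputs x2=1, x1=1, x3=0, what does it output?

Substituting: ((1 OR 0) XOR (1 NOR 1))
= 1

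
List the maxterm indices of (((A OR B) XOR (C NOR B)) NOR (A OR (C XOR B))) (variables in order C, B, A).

ΠM(0, 1, 2, 3, 4, 5, 6, 7) = (C OR B OR A) AND (C OR B OR NOT A) AND (C OR NOT B OR A) AND (C OR NOT B OR NOT A) AND (NOT C OR B OR A) AND (NOT C OR B OR NOT A) AND (NOT C OR NOT B OR A) AND (NOT C OR NOT B OR NOT A)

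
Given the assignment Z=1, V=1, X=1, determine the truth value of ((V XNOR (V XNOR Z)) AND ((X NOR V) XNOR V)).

Substituting: ((1 XNOR (1 XNOR 1)) AND ((1 NOR 1) XNOR 1))
= 0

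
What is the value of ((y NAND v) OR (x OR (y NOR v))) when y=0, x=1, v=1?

Substituting: ((0 NAND 1) OR (1 OR (0 NOR 1)))
= 1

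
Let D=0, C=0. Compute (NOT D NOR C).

Substituting: (NOT 0 NOR 0)
= 0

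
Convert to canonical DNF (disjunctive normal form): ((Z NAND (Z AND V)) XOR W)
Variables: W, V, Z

(NOT W AND NOT V AND NOT Z) OR (NOT W AND NOT V AND Z) OR (NOT W AND V AND NOT Z) OR (W AND V AND Z)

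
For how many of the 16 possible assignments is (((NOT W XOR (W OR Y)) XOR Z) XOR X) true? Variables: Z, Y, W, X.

Satisfying assignments: (0,0,0,0), (0,0,1,0), (0,1,0,1), (0,1,1,0), (1,0,0,1), (1,0,1,1), (1,1,0,0), (1,1,1,1)
Count: 8 out of 16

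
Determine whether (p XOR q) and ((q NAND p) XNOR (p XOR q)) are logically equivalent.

No. Counterexample: with q=1, p=1, Expression 1 = 0 but Expression 2 = 1.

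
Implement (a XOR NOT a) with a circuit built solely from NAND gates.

((a NAND (a NAND (a NAND a))) NAND ((a NAND a) NAND (a NAND (a NAND a))))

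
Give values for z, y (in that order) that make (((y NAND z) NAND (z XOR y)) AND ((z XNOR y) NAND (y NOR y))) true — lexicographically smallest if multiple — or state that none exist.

z=1, y=1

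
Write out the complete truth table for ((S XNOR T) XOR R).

T | R | S | Output
------------------
0 | 0 | 0 | 1
0 | 0 | 1 | 0
0 | 1 | 0 | 0
0 | 1 | 1 | 1
1 | 0 | 0 | 0
1 | 0 | 1 | 1
1 | 1 | 0 | 1
1 | 1 | 1 | 0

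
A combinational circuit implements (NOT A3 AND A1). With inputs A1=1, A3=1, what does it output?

Substituting: (NOT 1 AND 1)
= 0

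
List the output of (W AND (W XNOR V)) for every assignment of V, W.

V | W | Output
--------------
0 | 0 | 0
0 | 1 | 0
1 | 0 | 0
1 | 1 | 1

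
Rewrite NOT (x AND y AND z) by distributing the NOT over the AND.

NOT x OR NOT y OR NOT z
De Morgan's: NOT(AND of terms) = OR of negations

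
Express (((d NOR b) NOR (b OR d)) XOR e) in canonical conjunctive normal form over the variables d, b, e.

(d OR b OR e) AND (d OR NOT b OR e) AND (NOT d OR b OR e) AND (NOT d OR NOT b OR e)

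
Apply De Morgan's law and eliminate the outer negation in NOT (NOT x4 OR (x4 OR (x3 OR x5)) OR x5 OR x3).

x4 AND NOT (x4 OR (x3 OR x5)) AND NOT x5 AND NOT x3
De Morgan's: NOT(OR of terms) = AND of negations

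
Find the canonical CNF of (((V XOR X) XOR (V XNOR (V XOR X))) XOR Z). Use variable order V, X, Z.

(V OR X OR NOT Z) AND (V OR NOT X OR NOT Z) AND (NOT V OR X OR Z) AND (NOT V OR NOT X OR Z)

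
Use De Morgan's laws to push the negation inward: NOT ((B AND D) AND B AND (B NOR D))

NOT (B AND D) OR NOT B OR NOT (B NOR D)
De Morgan's: NOT(AND of terms) = OR of negations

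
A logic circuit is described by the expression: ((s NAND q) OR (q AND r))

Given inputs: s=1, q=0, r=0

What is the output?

Substituting: ((1 NAND 0) OR (0 AND 0))
= 1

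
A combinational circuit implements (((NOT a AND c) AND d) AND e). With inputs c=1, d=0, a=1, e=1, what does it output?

Substituting: (((NOT 1 AND 1) AND 0) AND 1)
= 0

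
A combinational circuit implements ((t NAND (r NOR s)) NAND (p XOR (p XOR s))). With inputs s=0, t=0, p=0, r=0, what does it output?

Substituting: ((0 NAND (0 NOR 0)) NAND (0 XOR (0 XOR 0)))
= 1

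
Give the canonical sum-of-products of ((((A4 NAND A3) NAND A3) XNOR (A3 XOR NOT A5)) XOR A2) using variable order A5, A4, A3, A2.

Σm(0, 2, 4, 7, 9, 11, 13, 14) = (NOT A5 AND NOT A4 AND NOT A3 AND NOT A2) OR (NOT A5 AND NOT A4 AND A3 AND NOT A2) OR (NOT A5 AND A4 AND NOT A3 AND NOT A2) OR (NOT A5 AND A4 AND A3 AND A2) OR (A5 AND NOT A4 AND NOT A3 AND A2) OR (A5 AND NOT A4 AND A3 AND A2) OR (A5 AND A4 AND NOT A3 AND A2) OR (A5 AND A4 AND A3 AND NOT A2)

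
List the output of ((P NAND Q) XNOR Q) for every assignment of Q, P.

Q | P | Output
--------------
0 | 0 | 0
0 | 1 | 0
1 | 0 | 1
1 | 1 | 0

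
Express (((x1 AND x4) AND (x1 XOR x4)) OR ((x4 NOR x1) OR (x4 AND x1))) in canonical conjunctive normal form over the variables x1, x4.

(x1 OR NOT x4) AND (NOT x1 OR x4)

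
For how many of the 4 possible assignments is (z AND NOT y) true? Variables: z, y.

Satisfying assignments: (1,0)
Count: 1 out of 4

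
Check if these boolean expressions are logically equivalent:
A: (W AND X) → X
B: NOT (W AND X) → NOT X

No, Inverse is not equivalent to original (counterexample: W=0, X=1)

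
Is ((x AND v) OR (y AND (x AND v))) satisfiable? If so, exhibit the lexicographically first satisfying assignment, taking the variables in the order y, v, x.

y=0, v=1, x=1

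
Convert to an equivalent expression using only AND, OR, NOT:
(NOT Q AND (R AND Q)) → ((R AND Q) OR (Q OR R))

NOT (NOT Q AND (R AND Q)) OR ((R AND Q) OR (Q OR R))
(Implication elimination: A → B = NOT A OR B)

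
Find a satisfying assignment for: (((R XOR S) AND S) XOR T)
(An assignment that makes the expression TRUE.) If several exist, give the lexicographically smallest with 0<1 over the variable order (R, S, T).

R=0, S=0, T=1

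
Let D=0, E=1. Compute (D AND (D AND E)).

Substituting: (0 AND (0 AND 1))
= 0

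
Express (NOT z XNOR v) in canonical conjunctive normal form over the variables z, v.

(z OR v) AND (NOT z OR NOT v)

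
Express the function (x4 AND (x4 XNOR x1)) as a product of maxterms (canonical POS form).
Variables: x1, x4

ΠM(0, 1, 2) = (x1 OR x4) AND (x1 OR NOT x4) AND (NOT x1 OR x4)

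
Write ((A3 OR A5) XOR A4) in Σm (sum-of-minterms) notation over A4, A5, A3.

Σm(1, 2, 3, 4) = (NOT A4 AND NOT A5 AND A3) OR (NOT A4 AND A5 AND NOT A3) OR (NOT A4 AND A5 AND A3) OR (A4 AND NOT A5 AND NOT A3)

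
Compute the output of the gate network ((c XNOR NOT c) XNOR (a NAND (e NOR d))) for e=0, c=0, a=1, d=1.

Substituting: ((0 XNOR NOT 0) XNOR (1 NAND (0 NOR 1)))
= 0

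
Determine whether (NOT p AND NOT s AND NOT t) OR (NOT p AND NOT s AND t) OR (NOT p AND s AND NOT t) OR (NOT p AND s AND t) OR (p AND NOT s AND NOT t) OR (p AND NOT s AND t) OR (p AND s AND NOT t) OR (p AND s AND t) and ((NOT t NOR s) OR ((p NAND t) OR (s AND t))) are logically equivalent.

Yes, they are equivalent — the two output columns agree on all 8 assignments:
p | s | t | Expression 1 | Expression 2
---------------------------------------
0 | 0 | 0 | 1 | 1
0 | 0 | 1 | 1 | 1
0 | 1 | 0 | 1 | 1
0 | 1 | 1 | 1 | 1
1 | 0 | 0 | 1 | 1
1 | 0 | 1 | 1 | 1
1 | 1 | 0 | 1 | 1
1 | 1 | 1 | 1 | 1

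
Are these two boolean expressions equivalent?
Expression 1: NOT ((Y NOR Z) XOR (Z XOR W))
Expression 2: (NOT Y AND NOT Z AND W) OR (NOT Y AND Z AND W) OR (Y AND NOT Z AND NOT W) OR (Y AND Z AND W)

Yes, they are equivalent — the two output columns agree on all 8 assignments:
Y | Z | W | Expression 1 | Expression 2
---------------------------------------
0 | 0 | 0 | 0 | 0
0 | 0 | 1 | 1 | 1
0 | 1 | 0 | 0 | 0
0 | 1 | 1 | 1 | 1
1 | 0 | 0 | 1 | 1
1 | 0 | 1 | 0 | 0
1 | 1 | 0 | 0 | 0
1 | 1 | 1 | 1 | 1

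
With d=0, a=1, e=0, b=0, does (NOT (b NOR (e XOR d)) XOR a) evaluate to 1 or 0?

Substituting: (NOT (0 NOR (0 XOR 0)) XOR 1)
= 1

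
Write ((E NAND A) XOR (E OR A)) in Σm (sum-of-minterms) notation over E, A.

Σm(0, 3) = (NOT E AND NOT A) OR (E AND A)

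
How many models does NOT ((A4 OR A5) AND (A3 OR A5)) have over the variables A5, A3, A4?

Satisfying assignments: (0,0,0), (0,0,1), (0,1,0)
Count: 3 out of 8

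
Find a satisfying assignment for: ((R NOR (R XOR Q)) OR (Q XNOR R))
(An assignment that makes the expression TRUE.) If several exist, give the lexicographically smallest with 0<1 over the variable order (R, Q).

R=0, Q=0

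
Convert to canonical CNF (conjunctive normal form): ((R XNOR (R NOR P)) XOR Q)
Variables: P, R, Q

(P OR R OR Q) AND (P OR NOT R OR Q) AND (NOT P OR R OR NOT Q) AND (NOT P OR NOT R OR Q)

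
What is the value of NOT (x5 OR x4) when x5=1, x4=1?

Substituting: NOT (1 OR 1)
= 0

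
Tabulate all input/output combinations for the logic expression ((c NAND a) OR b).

a | b | c | Output
------------------
0 | 0 | 0 | 1
0 | 0 | 1 | 1
0 | 1 | 0 | 1
0 | 1 | 1 | 1
1 | 0 | 0 | 1
1 | 0 | 1 | 0
1 | 1 | 0 | 1
1 | 1 | 1 | 1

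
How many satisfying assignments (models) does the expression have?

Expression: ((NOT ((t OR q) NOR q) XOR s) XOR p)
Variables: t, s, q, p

Satisfying assignments: (0,0,0,1), (0,0,1,0), (0,1,0,0), (0,1,1,1), (1,0,0,0), (1,0,1,0), (1,1,0,1), (1,1,1,1)
Count: 8 out of 16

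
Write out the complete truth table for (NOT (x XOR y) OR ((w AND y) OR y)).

x | w | y | Output
------------------
0 | 0 | 0 | 1
0 | 0 | 1 | 1
0 | 1 | 0 | 1
0 | 1 | 1 | 1
1 | 0 | 0 | 0
1 | 0 | 1 | 1
1 | 1 | 0 | 0
1 | 1 | 1 | 1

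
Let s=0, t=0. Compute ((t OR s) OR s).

Substituting: ((0 OR 0) OR 0)
= 0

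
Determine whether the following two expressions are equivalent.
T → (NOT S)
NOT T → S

No, Inverse is not equivalent to original (counterexample: T=0, S=0)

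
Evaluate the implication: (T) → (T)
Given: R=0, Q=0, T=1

Antecedent (T) = 1; consequent (T) = 1.
1 → 1 = 1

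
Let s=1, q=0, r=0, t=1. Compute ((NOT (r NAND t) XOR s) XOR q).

Substituting: ((NOT (0 NAND 1) XOR 1) XOR 0)
= 1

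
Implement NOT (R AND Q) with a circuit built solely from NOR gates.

(((R NOR R) NOR (Q NOR Q)) NOR ((R NOR R) NOR (Q NOR Q)))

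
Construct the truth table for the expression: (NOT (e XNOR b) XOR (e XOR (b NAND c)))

b | c | e | Output
------------------
0 | 0 | 0 | 1
0 | 0 | 1 | 1
0 | 1 | 0 | 1
0 | 1 | 1 | 1
1 | 0 | 0 | 0
1 | 0 | 1 | 0
1 | 1 | 0 | 1
1 | 1 | 1 | 1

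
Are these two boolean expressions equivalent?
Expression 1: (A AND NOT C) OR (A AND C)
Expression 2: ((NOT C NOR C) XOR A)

Yes, they are equivalent — the two output columns agree on all 4 assignments:
A | C | Expression 1 | Expression 2
-----------------------------------
0 | 0 | 0 | 0
0 | 1 | 0 | 0
1 | 0 | 1 | 1
1 | 1 | 1 | 1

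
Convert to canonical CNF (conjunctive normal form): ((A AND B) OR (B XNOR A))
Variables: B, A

(B OR NOT A) AND (NOT B OR A)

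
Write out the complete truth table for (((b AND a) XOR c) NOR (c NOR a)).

b | a | c | Output
------------------
0 | 0 | 0 | 0
0 | 0 | 1 | 0
0 | 1 | 0 | 1
0 | 1 | 1 | 0
1 | 0 | 0 | 0
1 | 0 | 1 | 0
1 | 1 | 0 | 0
1 | 1 | 1 | 1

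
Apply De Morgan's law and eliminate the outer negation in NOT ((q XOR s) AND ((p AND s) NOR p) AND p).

NOT (q XOR s) OR NOT ((p AND s) NOR p) OR NOT p
De Morgan's: NOT(AND of terms) = OR of negations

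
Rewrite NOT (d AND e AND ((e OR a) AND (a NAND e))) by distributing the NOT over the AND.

NOT d OR NOT e OR NOT ((e OR a) AND (a NAND e))
De Morgan's: NOT(AND of terms) = OR of negations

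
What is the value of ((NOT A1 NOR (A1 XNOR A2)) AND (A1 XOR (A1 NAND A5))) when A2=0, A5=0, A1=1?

Substituting: ((NOT 1 NOR (1 XNOR 0)) AND (1 XOR (1 NAND 0)))
= 0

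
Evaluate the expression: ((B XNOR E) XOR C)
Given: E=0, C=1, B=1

Substituting: ((1 XNOR 0) XOR 1)
= 1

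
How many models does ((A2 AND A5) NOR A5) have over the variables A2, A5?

Satisfying assignments: (0,0), (1,0)
Count: 2 out of 4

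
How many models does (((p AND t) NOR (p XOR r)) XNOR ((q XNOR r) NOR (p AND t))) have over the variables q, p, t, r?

Satisfying assignments: (0,1,0,0), (0,1,0,1), (0,1,1,0), (0,1,1,1), (1,0,0,0), (1,0,0,1), (1,0,1,0), (1,0,1,1), (1,1,1,0), (1,1,1,1)
Count: 10 out of 16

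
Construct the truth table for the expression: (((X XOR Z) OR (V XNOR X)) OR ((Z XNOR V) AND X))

Z | X | V | Output
------------------
0 | 0 | 0 | 1
0 | 0 | 1 | 0
0 | 1 | 0 | 1
0 | 1 | 1 | 1
1 | 0 | 0 | 1
1 | 0 | 1 | 1
1 | 1 | 0 | 0
1 | 1 | 1 | 1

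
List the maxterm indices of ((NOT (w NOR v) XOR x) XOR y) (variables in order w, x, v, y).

ΠM(0, 3, 5, 6, 9, 11, 12, 14) = (w OR x OR v OR y) AND (w OR x OR NOT v OR NOT y) AND (w OR NOT x OR v OR NOT y) AND (w OR NOT x OR NOT v OR y) AND (NOT w OR x OR v OR NOT y) AND (NOT w OR x OR NOT v OR NOT y) AND (NOT w OR NOT x OR v OR y) AND (NOT w OR NOT x OR NOT v OR y)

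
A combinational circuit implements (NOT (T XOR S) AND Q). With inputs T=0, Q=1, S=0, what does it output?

Substituting: (NOT (0 XOR 0) AND 1)
= 1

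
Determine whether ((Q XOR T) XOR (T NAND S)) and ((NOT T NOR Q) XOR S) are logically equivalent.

No. Counterexample: with Q=0, T=0, S=0, Expression 1 = 1 but Expression 2 = 0.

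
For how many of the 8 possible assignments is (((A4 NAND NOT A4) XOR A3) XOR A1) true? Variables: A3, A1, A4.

Satisfying assignments: (0,0,0), (0,0,1), (1,1,0), (1,1,1)
Count: 4 out of 8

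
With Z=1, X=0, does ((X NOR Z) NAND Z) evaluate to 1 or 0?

Substituting: ((0 NOR 1) NAND 1)
= 1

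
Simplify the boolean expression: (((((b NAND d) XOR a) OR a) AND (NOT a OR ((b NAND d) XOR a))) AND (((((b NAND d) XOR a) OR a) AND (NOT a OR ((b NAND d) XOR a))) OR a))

By absorption (E AND (E OR v) = E) then distribution ((E OR v) AND (E OR NOT v) = E):
= ((b NAND d) XOR a)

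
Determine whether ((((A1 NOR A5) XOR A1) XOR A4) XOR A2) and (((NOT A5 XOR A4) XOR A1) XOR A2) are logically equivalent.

No. Counterexample: with A4=0, A5=0, A1=1, A2=0, Expression 1 = 1 but Expression 2 = 0.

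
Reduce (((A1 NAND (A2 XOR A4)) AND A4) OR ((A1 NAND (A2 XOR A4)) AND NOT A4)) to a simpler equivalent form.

By distribution ((E AND v) OR (E AND NOT v) = E):
= (A1 NAND (A2 XOR A4))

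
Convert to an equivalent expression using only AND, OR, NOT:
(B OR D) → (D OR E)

NOT (B OR D) OR (D OR E)
(Implication elimination: A → B = NOT A OR B)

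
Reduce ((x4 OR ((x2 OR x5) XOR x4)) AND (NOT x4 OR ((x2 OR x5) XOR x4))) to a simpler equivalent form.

By distribution ((E OR v) AND (E OR NOT v) = E):
= ((x2 OR x5) XOR x4)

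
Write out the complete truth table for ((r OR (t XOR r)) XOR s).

r | s | t | Output
------------------
0 | 0 | 0 | 0
0 | 0 | 1 | 1
0 | 1 | 0 | 1
0 | 1 | 1 | 0
1 | 0 | 0 | 1
1 | 0 | 1 | 1
1 | 1 | 0 | 0
1 | 1 | 1 | 0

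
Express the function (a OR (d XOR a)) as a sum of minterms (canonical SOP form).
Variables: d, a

Σm(1, 2, 3) = (NOT d AND a) OR (d AND NOT a) OR (d AND a)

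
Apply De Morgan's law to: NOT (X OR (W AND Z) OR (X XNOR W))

NOT X AND NOT (W AND Z) AND NOT (X XNOR W)
De Morgan's: NOT(OR of terms) = AND of negations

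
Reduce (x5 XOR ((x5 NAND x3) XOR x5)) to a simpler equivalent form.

By XOR self-cancellation ((E XOR v) XOR v = E):
= (x5 NAND x3)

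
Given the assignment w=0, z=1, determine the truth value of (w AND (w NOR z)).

Substituting: (0 AND (0 NOR 1))
= 0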